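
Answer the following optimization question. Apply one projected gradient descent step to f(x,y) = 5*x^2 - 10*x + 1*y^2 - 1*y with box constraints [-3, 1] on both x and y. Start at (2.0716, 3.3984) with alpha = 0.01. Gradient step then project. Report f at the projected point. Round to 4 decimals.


Step 1: Compute gradient at (2.0716, 3.3984).
grad_x = 2*5*2.0716 - 10 = 10.716
grad_y = 2*1*3.3984 - 1 = 5.7968
Step 2: Gradient step.
x_raw = 2.0716 - 0.01*10.716 = 1.9644
y_raw = 3.3984 - 0.01*5.7968 = 3.3404
Step 3: Project onto [-3, 1].
x_proj = clip(1.9644) = 1.0
y_proj = clip(3.3404) = 1.0
Step 4: Evaluate f.
f(1.0, 1.0) = -5.0


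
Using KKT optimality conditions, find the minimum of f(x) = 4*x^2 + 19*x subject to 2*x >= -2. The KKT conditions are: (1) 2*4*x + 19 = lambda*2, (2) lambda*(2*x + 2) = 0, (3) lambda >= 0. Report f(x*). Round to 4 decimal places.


Step 1: Try lambda = 0 (constraint inactive).
x_unc = -19/(2*4) = -2.375
Check: 2*-2.375 = -4.75 < -2 -- violated!
Step 2: Constraint must be active: 2*x = -2
x* = -2/2 = -1.0
lambda = (2*4*(-1.0) + 19)/2 = 5.5
Step 3: Compute optimal value.
f(x*) = 4*(-1.0)^2 + 19*(-1.0) = -15.0


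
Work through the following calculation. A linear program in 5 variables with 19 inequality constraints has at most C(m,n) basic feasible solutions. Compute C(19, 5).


Each vertex corresponds to some choice of n active constraints out of m, so the number of vertices is at most C(m, n) = m! / (n!(m-n)!).
m = 19, n = 5
Numerator: 19 * 18 * 17 * 16 * 15
Denominator: 5! = 120
C(19, 5) = 11628


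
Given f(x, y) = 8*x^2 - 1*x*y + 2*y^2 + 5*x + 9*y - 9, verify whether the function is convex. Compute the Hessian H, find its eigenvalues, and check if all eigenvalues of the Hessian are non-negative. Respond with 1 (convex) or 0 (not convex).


The Hessian of f(x,y) = 8*x^2 - 1*x*y + 2*y^2 + 5*x + 9*y - 9 is:
H = [[16, -1], [-1, 4]]
Trace = 16 + 4 = 20
Determinant = 16*4 - (-1)^2 = 63
Discriminant = (20)^2 - 4*63 = 148.0
Eigenvalues: lambda_1 = 3.9172, lambda_2 = 16.0828
The function is convex.

1


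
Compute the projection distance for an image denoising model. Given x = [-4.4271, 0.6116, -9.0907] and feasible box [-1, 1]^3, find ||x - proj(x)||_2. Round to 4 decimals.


Project each component onto [-1, 1].
clip(-4.4271) = -1.0, clip(0.6116) = 0.6116, clip(-9.0907) = -1.0
Projection = [-1.0, 0.6116, -1.0]
Squared diffs: [11.745, 0.0, 65.4594]
Distance = sqrt(77.2044) = 8.7866


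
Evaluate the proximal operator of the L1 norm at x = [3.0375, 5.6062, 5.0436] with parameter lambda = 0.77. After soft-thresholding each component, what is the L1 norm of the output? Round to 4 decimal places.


Soft-thresholding with lambda = 0.77:
prox(3.0375) = sign(3.0375)*max(|3.0375| - 0.77, 0) = 2.2675
prox(5.6062) = sign(5.6062)*max(|5.6062| - 0.77, 0) = 4.8362
prox(5.0436) = sign(5.0436)*max(|5.0436| - 0.77, 0) = 4.2736
prox(x) = [2.2675, 4.8362, 4.2736]
||prox(x)||_1 = 2.2675 + 4.8362 + 4.2736 = 11.3773


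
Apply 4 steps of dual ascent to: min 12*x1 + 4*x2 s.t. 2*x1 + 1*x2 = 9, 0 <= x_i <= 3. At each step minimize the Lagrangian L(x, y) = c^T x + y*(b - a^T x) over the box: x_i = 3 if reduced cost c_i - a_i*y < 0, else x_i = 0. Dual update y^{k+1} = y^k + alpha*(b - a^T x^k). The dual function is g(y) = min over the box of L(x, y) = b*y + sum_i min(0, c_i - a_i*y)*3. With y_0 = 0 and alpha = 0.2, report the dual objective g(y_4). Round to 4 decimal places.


Dual ascent for LP: min 12*x1 + 4*x2, 2*x1 + 1*x2 = 9, 0 <= x_i <= 3
Step 1: y^k = 0.0, reduced costs: (12.0, 4.0)
  x^k = (0.0, 0.0), subgradient = b - a^T x = 9.0
  y^{k+1} = 0.0 + 0.2*9.0 = 1.8
Step 2: y^k = 1.8, reduced costs: (8.4, 2.2)
  x^k = (0.0, 0.0), subgradient = b - a^T x = 9.0
  y^{k+1} = 1.8 + 0.2*9.0 = 3.6
Step 3: y^k = 3.6, reduced costs: (4.8, 0.4)
  x^k = (0.0, 0.0), subgradient = b - a^T x = 9.0
  y^{k+1} = 3.6 + 0.2*9.0 = 5.4
Step 4: y^k = 5.4, reduced costs: (1.2, -1.4)
  x^k = (0.0, 3.0), subgradient = b - a^T x = 6.0
  y^{k+1} = 5.4 + 0.2*6.0 = 6.6
Dual objective at y_4 = 6.6: reduced costs (-1.2, -2.6), box minimizer x = (3.0, 3.0)
g(y_4) = b*y + (c1 - a1*y)*x1 + (c2 - a2*y)*x2 = 9*6.6 + (-1.2)*3.0 + (-2.6)*3.0 = 59.4 - 3.6 - 7.8 = 48.0


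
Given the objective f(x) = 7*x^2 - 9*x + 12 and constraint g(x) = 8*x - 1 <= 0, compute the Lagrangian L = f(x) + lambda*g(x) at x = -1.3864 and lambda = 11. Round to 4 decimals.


Step 1: Evaluate f(x).
f(-1.3864) = 7*(-1.3864)^2 - 9*(-1.3864) + 12 = 37.9323
Step 2: Evaluate g(x).
g(-1.3864) = 8*-1.3864 - 1 = -12.0912
Step 3: Compute Lagrangian.
L = 37.9323 + 11*-12.0912 = -95.0709


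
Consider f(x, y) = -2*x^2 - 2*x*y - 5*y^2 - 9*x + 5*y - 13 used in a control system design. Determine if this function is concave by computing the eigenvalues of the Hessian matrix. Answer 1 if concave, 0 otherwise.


The Hessian of f(x,y) = -2*x^2 - 2*x*y - 5*y^2 - 9*x + 5*y - 13 is:
H = [[-4, -2], [-2, -10]]
Trace = -4 - 10 = -14
Determinant = -4*-10 - (-2)^2 = 36
Discriminant = (-14)^2 - 4*36 = 52.0
Eigenvalues: lambda_1 = -10.6056, lambda_2 = -3.3944
The function is concave.

1


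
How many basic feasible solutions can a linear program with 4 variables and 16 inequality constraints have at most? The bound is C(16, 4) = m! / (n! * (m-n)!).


Each vertex corresponds to some choice of n active constraints out of m, so the number of vertices is at most C(m, n) = m! / (n!(m-n)!).
m = 16, n = 4
Numerator: 16 * 15 * 14 * 13
Denominator: 4! = 24
C(16, 4) = 1820


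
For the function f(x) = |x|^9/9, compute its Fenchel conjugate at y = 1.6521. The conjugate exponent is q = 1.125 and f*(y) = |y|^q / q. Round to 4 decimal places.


The conjugate exponent q satisfies 1/p + 1/q = 1.
p = 9, so q = 9/(9 - 1) = 1.125
|y|^q = 1.6521^1.125 = 1.7591
f*(1.6521) = 1.7591 / 1.125 = 1.5636


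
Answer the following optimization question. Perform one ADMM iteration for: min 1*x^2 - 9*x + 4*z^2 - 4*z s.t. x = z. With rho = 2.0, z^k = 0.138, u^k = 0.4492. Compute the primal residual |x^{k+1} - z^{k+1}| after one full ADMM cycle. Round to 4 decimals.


ADMM iteration with rho = 2.0, z^k = 0.138, u^k = 0.4492
Step 1: x-update.
Minimize 1*x^2 - 9*x + (2.0/2)*(x - 0.138 + 0.4492)^2
FOC: (2*1 + 2.0)*x = 9 + 2.0*(0.138 - 0.4492)
x^{k+1} = 2.0944
Step 2: z-update.
Minimize 4*z^2 - 4*z + (2.0/2)*(2.0944 - z + 0.4492)^2
FOC: (2*4 + 2.0)*z = 4 + 2.0*(2.0944 + 0.4492)
z^{k+1} = 0.9087
Step 3: u-update.
u^{k+1} = 0.4492 + 2.0944 - 0.9087 = 1.6349
Step 4: Primal residual = |2.0944 - 0.9087| = 1.1857


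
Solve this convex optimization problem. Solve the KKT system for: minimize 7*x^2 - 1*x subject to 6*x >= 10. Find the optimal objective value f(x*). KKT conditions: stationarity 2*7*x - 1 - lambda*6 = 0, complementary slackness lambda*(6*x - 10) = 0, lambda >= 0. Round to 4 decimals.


Step 1: Try lambda = 0 (constraint inactive).
x_unc = 1/(2*7) = 0.0714
Check: 6*0.0714 = 0.4284 < 10 -- violated!
Step 2: Constraint must be active: 6*x = 10
x* = 10/6 = 5/3 = 1.6667 (rounded; the exact value 5/3 is used below)
lambda = (2*7*(5/3) - 1)/6 = 3.7222
Step 3: Compute optimal value.
f(x*) = 7*(5/3)^2 - 1*(5/3) = 17.7778


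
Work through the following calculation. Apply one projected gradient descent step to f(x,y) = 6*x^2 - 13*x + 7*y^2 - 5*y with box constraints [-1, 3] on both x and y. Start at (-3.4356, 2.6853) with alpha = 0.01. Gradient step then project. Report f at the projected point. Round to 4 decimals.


Step 1: Compute gradient at (-3.4356, 2.6853).
grad_x = 2*6*-3.4356 - 13 = -54.2272
grad_y = 2*7*2.6853 - 5 = 32.5942
Step 2: Gradient step.
x_raw = -3.4356 - 0.01*-54.2272 = -2.8933
y_raw = 2.6853 - 0.01*32.5942 = 2.3594
Step 3: Project onto [-1, 3].
x_proj = clip(-2.8933) = -1.0
y_proj = clip(2.3594) = 2.3594
Step 4: Evaluate f.
f(-1.0, 2.3594) = 46.1692


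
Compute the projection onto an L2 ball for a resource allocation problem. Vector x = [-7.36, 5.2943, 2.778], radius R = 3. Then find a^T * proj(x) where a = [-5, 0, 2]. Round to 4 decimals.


Step 1: Compute ||x|| (intermediates to 6 decimals).
||x|| = sqrt((-7.36)^2 + 5.2943^2 + 2.778^2) = 9.482431
Step 2: Project.
Since ||x|| > R, scale = R/||x|| = 3/9.482431 = 0.316375, proj(x) = scale * x
proj(x) = [-2.32852, 1.674984, 0.87889]
Step 3: Dot product.
a^T * proj(x) = -5*(-2.32852) + 0*1.674984 + 2*0.87889 = 13.4004


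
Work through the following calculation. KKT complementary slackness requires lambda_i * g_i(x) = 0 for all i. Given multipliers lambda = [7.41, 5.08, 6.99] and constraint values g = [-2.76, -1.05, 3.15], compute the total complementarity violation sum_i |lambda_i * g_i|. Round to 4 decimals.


KKT complementary slackness check:
lambda_1 * g_1 = 7.41 * -2.76 = -20.4516
lambda_2 * g_2 = 5.08 * -1.05 = -5.334
lambda_3 * g_3 = 6.99 * 3.15 = 22.0185
Total violation = 20.4516 + 5.334 + 22.0185 = 47.8041


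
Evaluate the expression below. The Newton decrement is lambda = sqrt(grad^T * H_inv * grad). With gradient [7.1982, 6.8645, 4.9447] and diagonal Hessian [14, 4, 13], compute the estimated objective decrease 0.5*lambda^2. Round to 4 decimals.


Step 1: H is diagonal, so H^(-1) * g = [0.5142, 1.7161, 0.3804].
Step 2: g^T H^(-1) g = sum_i g_i^2 / H_ii
  = (7.1982)^2/14 + (6.8645)^2/4 + (4.9447)^2/13
  = 3.701 + 11.7803 + 1.8808 = 17.3621
Step 3: Objective decrease = 0.5 * g^T H^(-1) g = 8.6811


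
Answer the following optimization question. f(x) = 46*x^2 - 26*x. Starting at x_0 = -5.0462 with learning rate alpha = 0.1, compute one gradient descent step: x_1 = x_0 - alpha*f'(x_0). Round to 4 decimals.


We compute the gradient at x_0 and apply the update.
f'(x) = 92*x - 26
f'(-5.0462) = 92*-5.0462 - 26 = -490.2504
x_1 = -5.0462 - 0.1*-490.2504 = 43.9788


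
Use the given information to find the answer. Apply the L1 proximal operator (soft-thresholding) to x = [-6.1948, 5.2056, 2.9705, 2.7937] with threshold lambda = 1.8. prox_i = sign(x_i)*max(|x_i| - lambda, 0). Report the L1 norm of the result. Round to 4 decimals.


Soft-thresholding with lambda = 1.8:
prox(-6.1948) = sign(-6.1948)*max(|-6.1948| - 1.8, 0) = -4.3948
prox(5.2056) = sign(5.2056)*max(|5.2056| - 1.8, 0) = 3.4056
prox(2.9705) = sign(2.9705)*max(|2.9705| - 1.8, 0) = 1.1705
prox(2.7937) = sign(2.7937)*max(|2.7937| - 1.8, 0) = 0.9937
prox(x) = [-4.3948, 3.4056, 1.1705, 0.9937]
||prox(x)||_1 = 4.3948 + 3.4056 + 1.1705 + 0.9937 = 9.9646


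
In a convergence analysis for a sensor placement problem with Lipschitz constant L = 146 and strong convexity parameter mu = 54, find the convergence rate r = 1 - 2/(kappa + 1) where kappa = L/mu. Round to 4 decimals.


Step 1: Compute the condition number.
kappa = L/mu = 146/54 = 2.7037
Step 2: Compute the convergence rate.
r = 1 - 2/(kappa + 1) = 1 - 2*mu/(L + mu) = (L - mu)/(L + mu) = 92/200 = 0.46


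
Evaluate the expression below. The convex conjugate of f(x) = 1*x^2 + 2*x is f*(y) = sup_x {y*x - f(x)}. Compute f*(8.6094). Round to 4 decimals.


f*(y) = sup_x {y*x - a*x^2 - b*x} = sup_x {(y-b)*x - a*x^2}
FOC: (y - b) - 2a*x = 0 => x* = (y - b)/(2a)
x* = (8.6094 - 2)/(2*1) = 3.3047
f*(8.6094) = (y-b)^2/(4a) = (8.6094 - 2)^2/(4*1)
= 43.6842/4 = 10.921


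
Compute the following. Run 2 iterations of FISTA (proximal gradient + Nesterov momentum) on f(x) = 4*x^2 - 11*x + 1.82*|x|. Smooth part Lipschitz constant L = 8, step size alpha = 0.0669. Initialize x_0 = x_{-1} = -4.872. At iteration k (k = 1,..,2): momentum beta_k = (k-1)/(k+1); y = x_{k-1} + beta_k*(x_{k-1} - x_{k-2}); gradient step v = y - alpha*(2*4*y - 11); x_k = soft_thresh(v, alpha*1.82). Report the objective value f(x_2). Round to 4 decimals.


FISTA on f(x) = 4*x^2 - 11*x + 1.82*|x|
L = 8, alpha = 0.0669
Iteration 1: beta = 0.0, y = -4.872 + 0.0*(-4.872 + 4.872) = -4.872
  grad(y) = -49.976, v = y - alpha*grad = -1.5286
  prox(v) = soft_thresh(-1.5286, 0.1218) = -1.4068
Iteration 2: beta = 0.3333, y = -1.4068 + 0.3333*(-1.4068 + 4.872) = -0.2518
  grad(y) = -13.0144, v = y - alpha*grad = 0.6189
  prox(v) = soft_thresh(0.6189, 0.1218) = 0.4971
f(x_2) = 4*0.4971^2 - 11*0.4971 + 1.82*|0.4971| = -3.575


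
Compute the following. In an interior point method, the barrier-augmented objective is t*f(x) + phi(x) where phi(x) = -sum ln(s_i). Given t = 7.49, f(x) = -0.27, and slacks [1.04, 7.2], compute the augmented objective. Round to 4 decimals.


Step 1: Compute log-barrier.
ln values: [0.0392, 1.9741]
phi = -(0.0392 + 1.9741) = -2.0133
Step 2: Compute augmented objective.
t*f(x) = 7.49*-0.27 = -2.0223
Total = -2.0223 - 2.0133 = -4.0356


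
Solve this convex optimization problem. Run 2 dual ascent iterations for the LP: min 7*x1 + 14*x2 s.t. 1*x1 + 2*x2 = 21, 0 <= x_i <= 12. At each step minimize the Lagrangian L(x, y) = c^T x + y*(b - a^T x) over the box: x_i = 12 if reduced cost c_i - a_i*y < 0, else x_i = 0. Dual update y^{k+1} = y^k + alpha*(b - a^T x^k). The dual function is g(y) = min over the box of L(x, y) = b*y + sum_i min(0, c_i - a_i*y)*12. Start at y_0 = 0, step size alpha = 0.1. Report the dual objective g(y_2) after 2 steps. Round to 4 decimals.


Dual ascent for LP: min 7*x1 + 14*x2, 1*x1 + 2*x2 = 21, 0 <= x_i <= 12
Step 1: y^k = 0.0, reduced costs: (7.0, 14.0)
  x^k = (0.0, 0.0), subgradient = b - a^T x = 21.0
  y^{k+1} = 0.0 + 0.1*21.0 = 2.1
Step 2: y^k = 2.1, reduced costs: (4.9, 9.8)
  x^k = (0.0, 0.0), subgradient = b - a^T x = 21.0
  y^{k+1} = 2.1 + 0.1*21.0 = 4.2
Dual objective at y_2 = 4.2: reduced costs (2.8, 5.6), box minimizer x = (0.0, 0.0)
g(y_2) = b*y + (c1 - a1*y)*x1 + (c2 - a2*y)*x2 = 21*4.2 + 2.8*0.0 + 5.6*0.0 = 88.2 + 0.0 + 0.0 = 88.2


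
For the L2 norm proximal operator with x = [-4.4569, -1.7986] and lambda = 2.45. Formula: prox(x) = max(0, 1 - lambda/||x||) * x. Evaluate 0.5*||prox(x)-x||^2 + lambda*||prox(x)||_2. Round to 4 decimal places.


Step 1: Compute ||x||.
||x|| = 4.8061
Step 2: Compute scaling factor.
scale = max(0, 1 - 2.45/4.8061) = 0.4902
Step 3: prox(x) = [-2.1849, -0.8817]
||prox(x)|| = 2.3561
Step 4: Proximal objective.
0.5*||prox-x||^2 = 3.0013
lambda*||prox|| = 5.7724
Total = 8.7738


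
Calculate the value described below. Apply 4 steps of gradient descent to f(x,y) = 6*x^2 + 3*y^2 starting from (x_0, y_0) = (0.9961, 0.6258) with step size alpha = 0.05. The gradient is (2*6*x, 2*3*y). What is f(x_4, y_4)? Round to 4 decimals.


Gradient descent on f(x,y) = 6*x^2 + 3*y^2.
Starting point: (0.9961, 0.6258), alpha = 0.05
Step 1: grad_x = 2*6*0.9961 = 11.9532, grad_y = 2*3*0.6258 = 3.7548
  x_1 = 0.9961 - 0.05*11.9532 = 0.3984
  y_1 = 0.6258 - 0.05*3.7548 = 0.4381
Step 2: grad_x = 2*6*0.3984 = 4.7813, grad_y = 2*3*0.4381 = 2.6284
  x_2 = 0.3984 - 0.05*4.7813 = 0.1594
  y_2 = 0.4381 - 0.05*2.6284 = 0.3066
Step 3: grad_x = 2*6*0.1594 = 1.9125, grad_y = 2*3*0.3066 = 1.8399
  x_3 = 0.1594 - 0.05*1.9125 = 0.0638
  y_3 = 0.3066 - 0.05*1.8399 = 0.2146
Step 4: grad_x = 2*6*0.0638 = 0.765, grad_y = 2*3*0.2146 = 1.2879
  x_4 = 0.0638 - 0.05*0.765 = 0.0255
  y_4 = 0.2146 - 0.05*1.2879 = 0.1503
f(0.0255, 0.1503) = 6*0.0255^2 + 3*0.1503^2 = 0.0716


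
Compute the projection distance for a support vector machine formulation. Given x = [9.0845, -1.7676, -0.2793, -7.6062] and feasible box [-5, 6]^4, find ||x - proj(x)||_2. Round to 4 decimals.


Project each component onto [-5, 6].
clip(9.0845) = 6.0, clip(-1.7676) = -1.7676, clip(-0.2793) = -0.2793, clip(-7.6062) = -5.0
Projection = [6.0, -1.7676, -0.2793, -5.0]
Squared diffs: [9.5141, 0.0, 0.0, 6.7923]
Distance = sqrt(16.3064) = 4.0381


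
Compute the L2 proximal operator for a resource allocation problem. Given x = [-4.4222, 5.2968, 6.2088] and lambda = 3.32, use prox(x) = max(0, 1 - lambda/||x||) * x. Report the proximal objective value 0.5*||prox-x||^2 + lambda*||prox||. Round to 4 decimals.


Step 1: Compute ||x||.
||x|| = 9.2823
Step 2: Compute scaling factor.
scale = max(0, 1 - 3.32/9.2823) = 0.6423
Step 3: prox(x) = [-2.8405, 3.4023, 3.9881]
||prox(x)|| = 5.9623
Step 4: Proximal objective.
0.5*||prox-x||^2 = 5.5112
lambda*||prox|| = 19.7948
Total = 25.306


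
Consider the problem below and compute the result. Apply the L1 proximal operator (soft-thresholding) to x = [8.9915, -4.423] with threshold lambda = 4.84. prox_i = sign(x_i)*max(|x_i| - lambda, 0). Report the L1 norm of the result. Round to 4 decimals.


Soft-thresholding with lambda = 4.84:
prox(8.9915) = sign(8.9915)*max(|8.9915| - 4.84, 0) = 4.1515
prox(-4.423) = sign(-4.423)*max(|-4.423| - 4.84, 0) = 0.0
prox(x) = [4.1515, 0.0]
||prox(x)||_1 = 4.1515 + 0.0 = 4.1515


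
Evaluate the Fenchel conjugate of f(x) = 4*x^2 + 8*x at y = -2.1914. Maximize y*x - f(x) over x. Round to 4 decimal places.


f*(y) = sup_x {y*x - a*x^2 - b*x} = sup_x {(y-b)*x - a*x^2}
FOC: (y - b) - 2a*x = 0 => x* = (y - b)/(2a)
x* = (-2.1914 - 8)/(2*4) = -1.2739
f*(-2.1914) = (y-b)^2/(4a) = (-2.1914 - 8)^2/(4*4)
= 103.8646/16 = 6.4915


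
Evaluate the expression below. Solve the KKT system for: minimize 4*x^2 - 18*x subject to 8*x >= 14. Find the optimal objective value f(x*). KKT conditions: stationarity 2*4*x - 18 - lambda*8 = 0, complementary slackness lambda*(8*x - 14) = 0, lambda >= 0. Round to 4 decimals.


Step 1: Try lambda = 0 (constraint inactive).
Stationarity: 2*4*x - 18 = 0
x* = 18/(2*4) = 2.25
Check constraint: 8*2.25 = 18.0 >= 14 -- satisfied.
Step 2: Compute optimal value.
f(x*) = 4*2.25^2 - 18*2.25 = -20.25


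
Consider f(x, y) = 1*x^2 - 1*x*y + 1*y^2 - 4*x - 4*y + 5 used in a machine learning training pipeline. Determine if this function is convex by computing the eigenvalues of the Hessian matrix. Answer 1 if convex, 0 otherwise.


The Hessian of f(x,y) = 1*x^2 - 1*x*y + 1*y^2 - 4*x - 4*y + 5 is:
H = [[2, -1], [-1, 2]]
Trace = 2 + 2 = 4
Determinant = 2*2 - (-1)^2 = 3
Discriminant = (4)^2 - 4*3 = 4.0
Eigenvalues: lambda_1 = 1.0, lambda_2 = 3.0
The function is convex.

1


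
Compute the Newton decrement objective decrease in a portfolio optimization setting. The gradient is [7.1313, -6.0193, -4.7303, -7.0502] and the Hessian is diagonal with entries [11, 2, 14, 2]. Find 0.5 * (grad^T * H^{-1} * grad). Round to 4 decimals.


Step 1: H is diagonal, so H^(-1) * g = [0.6483, -3.0097, -0.3379, -3.5251].
Step 2: g^T H^(-1) g = sum_i g_i^2 / H_ii
  = (7.1313)^2/11 + (-6.0193)^2/2 + (-4.7303)^2/14 + (-7.0502)^2/2
  = 4.6232 + 18.116 + 1.5983 + 24.8527 = 49.1901
Step 3: Objective decrease = 0.5 * g^T H^(-1) g = 24.5951


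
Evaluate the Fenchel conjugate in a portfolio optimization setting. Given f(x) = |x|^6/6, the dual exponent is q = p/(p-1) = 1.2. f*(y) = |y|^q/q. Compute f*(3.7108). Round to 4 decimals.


The conjugate exponent q satisfies 1/p + 1/q = 1.
p = 6, so q = 6/(6 - 1) = 1.2
|y|^q = 3.7108^1.2 = 4.8235
f*(3.7108) = 4.8235 / 1.2 = 4.0196


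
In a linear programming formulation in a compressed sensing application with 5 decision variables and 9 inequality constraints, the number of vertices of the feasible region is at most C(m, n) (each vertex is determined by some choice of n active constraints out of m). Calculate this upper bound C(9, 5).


Each vertex corresponds to some choice of n active constraints out of m, so the number of vertices is at most C(m, n) = m! / (n!(m-n)!).
m = 9, n = 5
Numerator: 9 * 8 * 7 * 6 * 5
Denominator: 5! = 120
C(9, 5) = 126


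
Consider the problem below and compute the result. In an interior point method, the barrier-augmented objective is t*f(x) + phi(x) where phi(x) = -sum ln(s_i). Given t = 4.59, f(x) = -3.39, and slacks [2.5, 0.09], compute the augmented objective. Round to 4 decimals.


Step 1: Compute log-barrier.
ln values: [0.9163, -2.4079]
phi = -(0.9163 - 2.4079) = 1.4917
Step 2: Compute augmented objective.
t*f(x) = 4.59*-3.39 = -15.5601
Total = -15.5601 + 1.4917 = -14.0684


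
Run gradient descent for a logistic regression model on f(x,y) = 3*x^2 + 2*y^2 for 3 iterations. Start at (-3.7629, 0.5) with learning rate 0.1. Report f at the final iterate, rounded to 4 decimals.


Gradient descent on f(x,y) = 3*x^2 + 2*y^2.
Starting point: (-3.7629, 0.5), alpha = 0.1
Step 1: grad_x = 2*3*-3.7629 = -22.5774, grad_y = 2*2*0.5 = 2.0
  x_1 = -3.7629 - 0.1*-22.5774 = -1.5052
  y_1 = 0.5 - 0.1*2.0 = 0.3
Step 2: grad_x = 2*3*-1.5052 = -9.031, grad_y = 2*2*0.3 = 1.2
  x_2 = -1.5052 - 0.1*-9.031 = -0.6021
  y_2 = 0.3 - 0.1*1.2 = 0.18
Step 3: grad_x = 2*3*-0.6021 = -3.6124, grad_y = 2*2*0.18 = 0.72
  x_3 = -0.6021 - 0.1*-3.6124 = -0.2408
  y_3 = 0.18 - 0.1*0.72 = 0.108
f(-0.2408, 0.108) = 3*(-0.2408)^2 + 2*0.108^2 = 0.1973


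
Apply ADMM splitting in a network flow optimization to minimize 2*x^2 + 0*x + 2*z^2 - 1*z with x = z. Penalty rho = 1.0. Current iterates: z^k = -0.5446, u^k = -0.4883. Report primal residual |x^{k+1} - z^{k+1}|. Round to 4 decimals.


ADMM iteration with rho = 1.0, z^k = -0.5446, u^k = -0.4883
Step 1: x-update.
Minimize 2*x^2 + 0*x + (1.0/2)*(x + 0.5446 - 0.4883)^2
FOC: (2*2 + 1.0)*x = 0 + 1.0*(-0.5446 + 0.4883)
x^{k+1} = -0.0113
Step 2: z-update.
Minimize 2*z^2 - 1*z + (1.0/2)*(-0.0113 - z - 0.4883)^2
FOC: (2*2 + 1.0)*z = 1 + 1.0*(-0.0113 - 0.4883)
z^{k+1} = 0.1001
Step 3: u-update.
u^{k+1} = -0.4883 - 0.0113 - 0.1001 = -0.5996
Step 4: Primal residual = |-0.0113 - 0.1001| = 0.1113


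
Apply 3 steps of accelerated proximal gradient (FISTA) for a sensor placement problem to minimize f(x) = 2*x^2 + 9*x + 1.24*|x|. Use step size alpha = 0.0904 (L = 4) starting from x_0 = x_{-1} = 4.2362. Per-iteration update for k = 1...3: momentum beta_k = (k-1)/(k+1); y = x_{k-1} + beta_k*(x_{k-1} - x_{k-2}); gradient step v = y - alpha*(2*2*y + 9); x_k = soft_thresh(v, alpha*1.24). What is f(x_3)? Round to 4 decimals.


FISTA on f(x) = 2*x^2 + 9*x + 1.24*|x|
L = 4, alpha = 0.0904
Iteration 1: beta = 0.0, y = 4.2362 + 0.0*(4.2362 - 4.2362) = 4.2362
  grad(y) = 25.9448, v = y - alpha*grad = 1.8908
  prox(v) = soft_thresh(1.8908, 0.1121) = 1.7787
Iteration 2: beta = 0.3333, y = 1.7787 + 0.3333*(1.7787 - 4.2362) = 0.9595
  grad(y) = 12.8381, v = y - alpha*grad = -0.201
  prox(v) = soft_thresh(-0.201, 0.1121) = -0.0889
Iteration 3: beta = 0.5, y = -0.0889 + 0.5*(-0.0889 - 1.7787) = -1.0228
  grad(y) = 4.909, v = y - alpha*grad = -1.4665
  prox(v) = soft_thresh(-1.4665, 0.1121) = -1.3544
f(x_3) = 2*(-1.3544)^2 + 9*(-1.3544) + 1.24*|-1.3544| = -6.8414


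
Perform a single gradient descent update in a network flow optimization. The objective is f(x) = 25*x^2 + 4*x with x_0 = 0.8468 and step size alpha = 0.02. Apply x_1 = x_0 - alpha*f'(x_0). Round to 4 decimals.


We compute the gradient at x_0 and apply the update.
f'(x) = 50*x + 4
f'(0.8468) = 50*0.8468 + 4 = 46.34
x_1 = 0.8468 - 0.02*46.34 = -0.08


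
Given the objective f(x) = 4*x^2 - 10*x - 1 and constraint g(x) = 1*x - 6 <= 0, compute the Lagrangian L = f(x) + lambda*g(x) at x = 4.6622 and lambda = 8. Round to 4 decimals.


Step 1: Evaluate f(x).
f(4.6622) = 4*4.6622^2 - 10*4.6622 - 1 = 39.3224
Step 2: Evaluate g(x).
g(4.6622) = 1*4.6622 - 6 = -1.3378
Step 3: Compute Lagrangian.
L = 39.3224 + 8*-1.3378 = 28.62


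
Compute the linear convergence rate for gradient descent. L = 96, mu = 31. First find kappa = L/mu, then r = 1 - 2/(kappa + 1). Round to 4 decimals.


Step 1: Compute the condition number.
kappa = L/mu = 96/31 = 3.0968
Step 2: Compute the convergence rate.
r = 1 - 2/(kappa + 1) = 1 - 2*mu/(L + mu) = (L - mu)/(L + mu) = 65/127 = 0.5118


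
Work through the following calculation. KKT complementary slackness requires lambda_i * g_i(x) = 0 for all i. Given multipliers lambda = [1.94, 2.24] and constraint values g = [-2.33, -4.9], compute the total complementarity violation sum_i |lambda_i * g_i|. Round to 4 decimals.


KKT complementary slackness check:
lambda_1 * g_1 = 1.94 * -2.33 = -4.5202
lambda_2 * g_2 = 2.24 * -4.9 = -10.976
Total violation = 4.5202 + 10.976 = 15.4962


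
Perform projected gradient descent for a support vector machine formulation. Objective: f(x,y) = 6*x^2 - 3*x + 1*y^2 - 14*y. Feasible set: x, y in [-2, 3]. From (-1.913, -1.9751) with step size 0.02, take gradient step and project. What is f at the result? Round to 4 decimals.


Step 1: Compute gradient at (-1.913, -1.9751).
grad_x = 2*6*-1.913 - 3 = -25.956
grad_y = 2*1*-1.9751 - 14 = -17.9502
Step 2: Gradient step.
x_raw = -1.913 - 0.02*-25.956 = -1.3939
y_raw = -1.9751 - 0.02*-17.9502 = -1.6161
Step 3: Project onto [-2, 3].
x_proj = clip(-1.3939) = -1.3939
y_proj = clip(-1.6161) = -1.6161
Step 4: Evaluate f.
f(-1.3939, -1.6161) = 41.0762


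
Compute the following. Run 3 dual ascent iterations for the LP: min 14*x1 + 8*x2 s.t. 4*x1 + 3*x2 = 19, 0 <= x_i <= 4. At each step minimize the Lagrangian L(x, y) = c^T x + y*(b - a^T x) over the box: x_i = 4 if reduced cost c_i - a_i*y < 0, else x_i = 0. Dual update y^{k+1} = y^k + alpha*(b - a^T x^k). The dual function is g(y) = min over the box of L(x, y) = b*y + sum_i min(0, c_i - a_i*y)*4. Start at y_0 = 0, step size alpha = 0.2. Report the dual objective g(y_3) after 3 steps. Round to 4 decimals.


Dual ascent for LP: min 14*x1 + 8*x2, 4*x1 + 3*x2 = 19, 0 <= x_i <= 4
Step 1: y^k = 0.0, reduced costs: (14.0, 8.0)
  x^k = (0.0, 0.0), subgradient = b - a^T x = 19.0
  y^{k+1} = 0.0 + 0.2*19.0 = 3.8
Step 2: y^k = 3.8, reduced costs: (-1.2, -3.4)
  x^k = (4.0, 4.0), subgradient = b - a^T x = -9.0
  y^{k+1} = 3.8 + 0.2*-9.0 = 2.0
Step 3: y^k = 2.0, reduced costs: (6.0, 2.0)
  x^k = (0.0, 0.0), subgradient = b - a^T x = 19.0
  y^{k+1} = 2.0 + 0.2*19.0 = 5.8
Dual objective at y_3 = 5.8: reduced costs (-9.2, -9.4), box minimizer x = (4.0, 4.0)
g(y_3) = b*y + (c1 - a1*y)*x1 + (c2 - a2*y)*x2 = 19*5.8 + (-9.2)*4.0 + (-9.4)*4.0 = 110.2 - 36.8 - 37.6 = 35.8


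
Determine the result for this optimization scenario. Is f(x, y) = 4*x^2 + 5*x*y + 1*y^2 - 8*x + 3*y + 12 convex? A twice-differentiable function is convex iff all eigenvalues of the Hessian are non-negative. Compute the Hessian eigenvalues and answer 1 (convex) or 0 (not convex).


The Hessian of f(x,y) = 4*x^2 + 5*x*y + 1*y^2 - 8*x + 3*y + 12 is:
H = [[8, 5], [5, 2]]
Trace = 8 + 2 = 10
Determinant = 8*2 - (5)^2 = -9
Discriminant = (10)^2 - 4*-9 = 136.0
Eigenvalues: lambda_1 = -0.831, lambda_2 = 10.831
The function is not convex.

0


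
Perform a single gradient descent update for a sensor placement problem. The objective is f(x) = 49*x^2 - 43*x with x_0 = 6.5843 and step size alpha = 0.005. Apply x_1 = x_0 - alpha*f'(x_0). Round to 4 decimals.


We compute the gradient at x_0 and apply the update.
f'(x) = 98*x - 43
f'(6.5843) = 98*6.5843 - 43 = 602.2614
x_1 = 6.5843 - 0.005*602.2614 = 3.573


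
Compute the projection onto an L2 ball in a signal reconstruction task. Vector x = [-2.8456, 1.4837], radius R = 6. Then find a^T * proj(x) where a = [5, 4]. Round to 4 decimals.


Step 1: Compute ||x|| (intermediates to 6 decimals).
||x|| = sqrt((-2.8456)^2 + 1.4837^2) = 3.209175
Step 2: Project.
Since ||x|| <= R, proj = x (no scaling needed).
proj(x) = [-2.8456, 1.4837]
Step 3: Dot product.
a^T * proj(x) = 5*(-2.8456) + 4*1.4837 = -8.2932


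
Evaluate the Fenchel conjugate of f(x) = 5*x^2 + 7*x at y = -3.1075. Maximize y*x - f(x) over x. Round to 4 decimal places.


f*(y) = sup_x {y*x - a*x^2 - b*x} = sup_x {(y-b)*x - a*x^2}
FOC: (y - b) - 2a*x = 0 => x* = (y - b)/(2a)
x* = (-3.1075 - 7)/(2*5) = -1.0108
f*(-3.1075) = (y-b)^2/(4a) = (-3.1075 - 7)^2/(4*5)
= 102.1616/20 = 5.1081


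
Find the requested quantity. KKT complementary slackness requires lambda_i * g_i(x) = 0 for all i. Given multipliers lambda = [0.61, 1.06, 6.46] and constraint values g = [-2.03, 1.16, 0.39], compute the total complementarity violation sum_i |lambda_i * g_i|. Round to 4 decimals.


KKT complementary slackness check:
lambda_1 * g_1 = 0.61 * -2.03 = -1.2383
lambda_2 * g_2 = 1.06 * 1.16 = 1.2296
lambda_3 * g_3 = 6.46 * 0.39 = 2.5194
Total violation = 1.2383 + 1.2296 + 2.5194 = 4.9873


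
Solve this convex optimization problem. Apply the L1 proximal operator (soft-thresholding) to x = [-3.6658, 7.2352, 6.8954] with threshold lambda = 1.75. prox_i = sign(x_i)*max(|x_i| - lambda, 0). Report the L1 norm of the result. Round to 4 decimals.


Soft-thresholding with lambda = 1.75:
prox(-3.6658) = sign(-3.6658)*max(|-3.6658| - 1.75, 0) = -1.9158
prox(7.2352) = sign(7.2352)*max(|7.2352| - 1.75, 0) = 5.4852
prox(6.8954) = sign(6.8954)*max(|6.8954| - 1.75, 0) = 5.1454
prox(x) = [-1.9158, 5.4852, 5.1454]
||prox(x)||_1 = 1.9158 + 5.4852 + 5.1454 = 12.5464


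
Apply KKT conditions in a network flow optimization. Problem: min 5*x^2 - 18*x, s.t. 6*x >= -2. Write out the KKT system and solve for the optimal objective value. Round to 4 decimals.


Step 1: Try lambda = 0 (constraint inactive).
Stationarity: 2*5*x - 18 = 0
x* = 18/(2*5) = 1.8
Check constraint: 6*1.8 = 10.8 >= -2 -- satisfied.
Step 2: Compute optimal value.
f(x*) = 5*1.8^2 - 18*1.8 = -16.2


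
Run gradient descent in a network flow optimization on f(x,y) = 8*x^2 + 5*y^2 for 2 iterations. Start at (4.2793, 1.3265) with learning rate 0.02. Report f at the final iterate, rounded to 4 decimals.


Gradient descent on f(x,y) = 8*x^2 + 5*y^2.
Starting point: (4.2793, 1.3265), alpha = 0.02
Step 1: grad_x = 2*8*4.2793 = 68.4688, grad_y = 2*5*1.3265 = 13.265
  x_1 = 4.2793 - 0.02*68.4688 = 2.9099
  y_1 = 1.3265 - 0.02*13.265 = 1.0612
Step 2: grad_x = 2*8*2.9099 = 46.5588, grad_y = 2*5*1.0612 = 10.612
  x_2 = 2.9099 - 0.02*46.5588 = 1.9787
  y_2 = 1.0612 - 0.02*10.612 = 0.849
f(1.9787, 0.849) = 8*1.9787^2 + 5*0.849^2 = 34.9272


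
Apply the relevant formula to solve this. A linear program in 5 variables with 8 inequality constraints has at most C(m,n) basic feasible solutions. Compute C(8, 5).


Each vertex corresponds to some choice of n active constraints out of m, so the number of vertices is at most C(m, n) = m! / (n!(m-n)!).
m = 8, n = 5
Numerator: 8 * 7 * 6 * 5 * 4
Denominator: 5! = 120
C(8, 5) = 56


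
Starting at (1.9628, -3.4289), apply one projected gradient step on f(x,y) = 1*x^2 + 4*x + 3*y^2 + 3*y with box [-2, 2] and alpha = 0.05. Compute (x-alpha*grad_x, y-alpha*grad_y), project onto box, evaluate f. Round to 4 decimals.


Step 1: Compute gradient at (1.9628, -3.4289).
grad_x = 2*1*1.9628 + 4 = 7.9256
grad_y = 2*3*-3.4289 + 3 = -17.5734
Step 2: Gradient step.
x_raw = 1.9628 - 0.05*7.9256 = 1.5665
y_raw = -3.4289 - 0.05*-17.5734 = -2.5502
Step 3: Project onto [-2, 2].
x_proj = clip(1.5665) = 1.5665
y_proj = clip(-2.5502) = -2.0
Step 4: Evaluate f.
f(1.5665, -2.0) = 14.7201


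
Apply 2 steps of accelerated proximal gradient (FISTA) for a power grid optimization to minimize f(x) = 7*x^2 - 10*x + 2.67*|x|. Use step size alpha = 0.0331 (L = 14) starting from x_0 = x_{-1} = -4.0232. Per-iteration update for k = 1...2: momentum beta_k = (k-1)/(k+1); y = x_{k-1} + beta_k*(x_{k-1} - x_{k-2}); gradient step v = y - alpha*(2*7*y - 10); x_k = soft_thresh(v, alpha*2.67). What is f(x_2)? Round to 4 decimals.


FISTA on f(x) = 7*x^2 - 10*x + 2.67*|x|
L = 14, alpha = 0.0331
Iteration 1: beta = 0.0, y = -4.0232 + 0.0*(-4.0232 + 4.0232) = -4.0232
  grad(y) = -66.3248, v = y - alpha*grad = -1.8278
  prox(v) = soft_thresh(-1.8278, 0.0884) = -1.7395
Iteration 2: beta = 0.3333, y = -1.7395 + 0.3333*(-1.7395 + 4.0232) = -0.9782
  grad(y) = -23.6952, v = y - alpha*grad = -0.1939
  prox(v) = soft_thresh(-0.1939, 0.0884) = -0.1055
f(x_2) = 7*(-0.1055)^2 - 10*(-0.1055) + 2.67*|-0.1055| = 1.4152


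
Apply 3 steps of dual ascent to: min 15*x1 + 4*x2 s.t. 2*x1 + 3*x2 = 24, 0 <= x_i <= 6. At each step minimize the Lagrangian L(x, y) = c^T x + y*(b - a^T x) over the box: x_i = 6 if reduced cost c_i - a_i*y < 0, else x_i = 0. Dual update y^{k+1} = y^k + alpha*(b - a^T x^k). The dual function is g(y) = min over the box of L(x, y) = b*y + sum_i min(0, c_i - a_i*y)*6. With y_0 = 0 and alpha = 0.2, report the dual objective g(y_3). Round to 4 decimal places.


Dual ascent for LP: min 15*x1 + 4*x2, 2*x1 + 3*x2 = 24, 0 <= x_i <= 6
Step 1: y^k = 0.0, reduced costs: (15.0, 4.0)
  x^k = (0.0, 0.0), subgradient = b - a^T x = 24.0
  y^{k+1} = 0.0 + 0.2*24.0 = 4.8
Step 2: y^k = 4.8, reduced costs: (5.4, -10.4)
  x^k = (0.0, 6.0), subgradient = b - a^T x = 6.0
  y^{k+1} = 4.8 + 0.2*6.0 = 6.0
Step 3: y^k = 6.0, reduced costs: (3.0, -14.0)
  x^k = (0.0, 6.0), subgradient = b - a^T x = 6.0
  y^{k+1} = 6.0 + 0.2*6.0 = 7.2
Dual objective at y_3 = 7.2: reduced costs (0.6, -17.6), box minimizer x = (0.0, 6.0)
g(y_3) = b*y + (c1 - a1*y)*x1 + (c2 - a2*y)*x2 = 24*7.2 + 0.6*0.0 + (-17.6)*6.0 = 172.8 + 0.0 - 105.6 = 67.2


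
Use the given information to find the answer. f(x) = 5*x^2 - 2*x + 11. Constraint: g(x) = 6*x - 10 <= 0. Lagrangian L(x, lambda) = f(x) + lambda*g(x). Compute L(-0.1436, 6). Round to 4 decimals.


Step 1: Evaluate f(x).
f(-0.1436) = 5*(-0.1436)^2 - 2*(-0.1436) + 11 = 11.3903
Step 2: Evaluate g(x).
g(-0.1436) = 6*-0.1436 - 10 = -10.8616
Step 3: Compute Lagrangian.
L = 11.3903 + 6*-10.8616 = -53.7793


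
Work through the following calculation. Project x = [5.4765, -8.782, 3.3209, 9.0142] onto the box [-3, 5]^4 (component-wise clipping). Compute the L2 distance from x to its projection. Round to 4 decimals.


Project each component onto [-3, 5].
clip(5.4765) = 5.0, clip(-8.782) = -3.0, clip(3.3209) = 3.3209, clip(9.0142) = 5.0
Projection = [5.0, -3.0, 3.3209, 5.0]
Squared diffs: [0.2271, 33.4315, 0.0, 16.1138]
Distance = sqrt(49.7724) = 7.055


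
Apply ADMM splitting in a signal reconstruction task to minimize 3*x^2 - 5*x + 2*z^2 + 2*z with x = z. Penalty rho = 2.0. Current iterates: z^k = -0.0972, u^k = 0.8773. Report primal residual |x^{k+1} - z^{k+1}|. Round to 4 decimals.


ADMM iteration with rho = 2.0, z^k = -0.0972, u^k = 0.8773
Step 1: x-update.
Minimize 3*x^2 - 5*x + (2.0/2)*(x + 0.0972 + 0.8773)^2
FOC: (2*3 + 2.0)*x = 5 + 2.0*(-0.0972 - 0.8773)
x^{k+1} = 0.3814
Step 2: z-update.
Minimize 2*z^2 + 2*z + (2.0/2)*(0.3814 - z + 0.8773)^2
FOC: (2*2 + 2.0)*z = -2 + 2.0*(0.3814 + 0.8773)
z^{k+1} = 0.0862
Step 3: u-update.
u^{k+1} = 0.8773 + 0.3814 - 0.0862 = 1.1725
Step 4: Primal residual = |0.3814 - 0.0862| = 0.2952


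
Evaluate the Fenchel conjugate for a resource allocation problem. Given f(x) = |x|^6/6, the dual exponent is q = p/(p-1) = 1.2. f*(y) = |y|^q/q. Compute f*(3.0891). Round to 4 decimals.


The conjugate exponent q satisfies 1/p + 1/q = 1.
p = 6, so q = 6/(6 - 1) = 1.2
|y|^q = 3.0891^1.2 = 3.8708
f*(3.0891) = 3.8708 / 1.2 = 3.2256


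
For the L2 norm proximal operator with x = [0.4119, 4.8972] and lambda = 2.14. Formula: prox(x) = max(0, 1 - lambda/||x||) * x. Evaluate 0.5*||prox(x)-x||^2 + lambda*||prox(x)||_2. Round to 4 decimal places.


Step 1: Compute ||x||.
||x|| = 4.9145
Step 2: Compute scaling factor.
scale = max(0, 1 - 2.14/4.9145) = 0.5646
Step 3: prox(x) = [0.2325, 2.7647]
||prox(x)|| = 2.7745
Step 4: Proximal objective.
0.5*||prox-x||^2 = 2.2898
lambda*||prox|| = 5.9374
Total = 8.2272


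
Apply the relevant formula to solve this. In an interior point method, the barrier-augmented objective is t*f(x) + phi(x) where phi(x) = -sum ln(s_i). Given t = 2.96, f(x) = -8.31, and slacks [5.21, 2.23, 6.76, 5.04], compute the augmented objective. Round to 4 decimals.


Step 1: Compute log-barrier.
ln values: [1.6506, 0.802, 1.911, 1.6174]
phi = -(1.6506 + 0.802 + 1.911 + 1.6174) = -5.981
Step 2: Compute augmented objective.
t*f(x) = 2.96*-8.31 = -24.5976
Total = -24.5976 - 5.981 = -30.5786


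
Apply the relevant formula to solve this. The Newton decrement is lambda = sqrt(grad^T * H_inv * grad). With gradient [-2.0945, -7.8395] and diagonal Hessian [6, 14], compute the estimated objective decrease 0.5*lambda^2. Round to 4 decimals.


Step 1: H is diagonal, so H^(-1) * g = [-0.3491, -0.56].
Step 2: g^T H^(-1) g = sum_i g_i^2 / H_ii
  = (-2.0945)^2/6 + (-7.8395)^2/14
  = 0.7312 + 4.3898 = 5.121
Step 3: Objective decrease = 0.5 * g^T H^(-1) g = 2.5605


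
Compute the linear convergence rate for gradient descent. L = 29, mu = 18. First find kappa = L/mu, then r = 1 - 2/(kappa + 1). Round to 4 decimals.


Step 1: Compute the condition number.
kappa = L/mu = 29/18 = 1.6111
Step 2: Compute the convergence rate.
r = 1 - 2/(kappa + 1) = 1 - 2*mu/(L + mu) = (L - mu)/(L + mu) = 11/47 = 0.234


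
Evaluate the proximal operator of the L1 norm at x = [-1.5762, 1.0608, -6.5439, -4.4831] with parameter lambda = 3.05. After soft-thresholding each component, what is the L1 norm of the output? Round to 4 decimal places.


Soft-thresholding with lambda = 3.05:
prox(-1.5762) = sign(-1.5762)*max(|-1.5762| - 3.05, 0) = 0.0
prox(1.0608) = sign(1.0608)*max(|1.0608| - 3.05, 0) = 0.0
prox(-6.5439) = sign(-6.5439)*max(|-6.5439| - 3.05, 0) = -3.4939
prox(-4.4831) = sign(-4.4831)*max(|-4.4831| - 3.05, 0) = -1.4331
prox(x) = [0.0, 0.0, -3.4939, -1.4331]
||prox(x)||_1 = 0.0 + 0.0 + 3.4939 + 1.4331 = 4.927


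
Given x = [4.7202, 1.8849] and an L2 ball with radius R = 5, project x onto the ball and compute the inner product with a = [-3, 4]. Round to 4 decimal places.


Step 1: Compute ||x|| (intermediates to 6 decimals).
||x|| = sqrt(4.7202^2 + 1.8849^2) = 5.082631
Step 2: Project.
Since ||x|| > R, scale = R/||x|| = 5/5.082631 = 0.983742, proj(x) = scale * x
proj(x) = [4.643459, 1.854255]
Step 3: Dot product.
a^T * proj(x) = -3*4.643459 + 4*1.854255 = -6.5134


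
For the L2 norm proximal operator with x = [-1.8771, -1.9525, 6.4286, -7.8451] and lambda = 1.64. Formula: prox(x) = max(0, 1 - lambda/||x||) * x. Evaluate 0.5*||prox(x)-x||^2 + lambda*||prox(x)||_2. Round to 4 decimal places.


Step 1: Compute ||x||.
||x|| = 10.498
Step 2: Compute scaling factor.
scale = max(0, 1 - 1.64/10.498) = 0.8438
Step 3: prox(x) = [-1.5839, -1.6475, 5.4243, -6.6195]
||prox(x)|| = 8.858
Step 4: Proximal objective.
0.5*||prox-x||^2 = 1.3448
lambda*||prox|| = 14.5271
Total = 15.8719


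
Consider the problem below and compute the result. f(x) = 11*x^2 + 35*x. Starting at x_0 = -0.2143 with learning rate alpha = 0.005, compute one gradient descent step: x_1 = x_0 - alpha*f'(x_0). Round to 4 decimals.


We compute the gradient at x_0 and apply the update.
f'(x) = 22*x + 35
f'(-0.2143) = 22*-0.2143 + 35 = 30.2854
x_1 = -0.2143 - 0.005*30.2854 = -0.3657


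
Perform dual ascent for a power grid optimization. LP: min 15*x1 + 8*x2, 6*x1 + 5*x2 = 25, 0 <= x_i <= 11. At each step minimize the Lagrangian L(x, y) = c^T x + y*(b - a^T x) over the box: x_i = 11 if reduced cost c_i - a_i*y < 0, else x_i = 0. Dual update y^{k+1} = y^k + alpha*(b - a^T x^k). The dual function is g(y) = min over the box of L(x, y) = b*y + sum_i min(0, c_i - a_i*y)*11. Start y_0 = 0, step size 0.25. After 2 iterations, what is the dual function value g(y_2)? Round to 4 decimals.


Dual ascent for LP: min 15*x1 + 8*x2, 6*x1 + 5*x2 = 25, 0 <= x_i <= 11
Step 1: y^k = 0.0, reduced costs: (15.0, 8.0)
  x^k = (0.0, 0.0), subgradient = b - a^T x = 25.0
  y^{k+1} = 0.0 + 0.25*25.0 = 6.25
Step 2: y^k = 6.25, reduced costs: (-22.5, -23.25)
  x^k = (11.0, 11.0), subgradient = b - a^T x = -96.0
  y^{k+1} = 6.25 + 0.25*-96.0 = -17.75
Dual objective at y_2 = -17.75: reduced costs (121.5, 96.75), box minimizer x = (0.0, 0.0)
g(y_2) = b*y + (c1 - a1*y)*x1 + (c2 - a2*y)*x2 = 25*(-17.75) + 121.5*0.0 + 96.75*0.0 = -443.75 + 0.0 + 0.0 = -443.75


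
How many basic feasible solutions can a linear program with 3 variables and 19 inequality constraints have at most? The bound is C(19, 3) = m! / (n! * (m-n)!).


Each vertex corresponds to some choice of n active constraints out of m, so the number of vertices is at most C(m, n) = m! / (n!(m-n)!).
m = 19, n = 3
Numerator: 19 * 18 * 17
Denominator: 3! = 6
C(19, 3) = 969


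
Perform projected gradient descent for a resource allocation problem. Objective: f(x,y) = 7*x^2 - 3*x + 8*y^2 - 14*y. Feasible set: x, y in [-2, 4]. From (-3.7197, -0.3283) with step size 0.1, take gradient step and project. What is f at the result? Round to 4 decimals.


Step 1: Compute gradient at (-3.7197, -0.3283).
grad_x = 2*7*-3.7197 - 3 = -55.0758
grad_y = 2*8*-0.3283 - 14 = -19.2528
Step 2: Gradient step.
x_raw = -3.7197 - 0.1*-55.0758 = 1.7879
y_raw = -0.3283 - 0.1*-19.2528 = 1.597
Step 3: Project onto [-2, 4].
x_proj = clip(1.7879) = 1.7879
y_proj = clip(1.597) = 1.597
Step 4: Evaluate f.
f(1.7879, 1.597) = 15.057
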